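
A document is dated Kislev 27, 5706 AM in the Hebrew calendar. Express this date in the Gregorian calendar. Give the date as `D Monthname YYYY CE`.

Both dates share Julian Day Number 2431792; in the Gregorian calendar that is 2 December 1945 CE.

2 December 1945 CE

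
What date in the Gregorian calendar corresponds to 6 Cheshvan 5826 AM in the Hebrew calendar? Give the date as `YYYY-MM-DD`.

2065-11-05

Both dates share Julian Day Number 2475595; in the Gregorian calendar that is 5 November 2065 CE.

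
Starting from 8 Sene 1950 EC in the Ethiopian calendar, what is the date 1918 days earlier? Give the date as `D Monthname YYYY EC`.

6 Megabit 1945 EC

JDN of 8 Sene 1950 EC = 2436370.
2436370 − 1918 = 2434452.
JDN 2434452 in the Ethiopian calendar is 6 Megabit 1945 EC.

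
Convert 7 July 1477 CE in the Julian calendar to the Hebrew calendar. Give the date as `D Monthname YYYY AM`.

Julian Day Number of the source date = 2260720.
Converting JDN 2260720 to the Hebrew calendar gives 26 Tammuz 5237 AM.

26 Tammuz 5237 AM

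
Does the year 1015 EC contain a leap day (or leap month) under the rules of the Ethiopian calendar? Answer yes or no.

yes

1015 mod 4 = 3; in the Ethiopian calendar a year is leap when year mod 4 = 3, so it is a leap year.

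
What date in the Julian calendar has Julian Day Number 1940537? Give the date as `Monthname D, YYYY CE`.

November 25, 600 CE

The proleptic Gregorian equivalent of JDN 1940537 is 28 November 600.
In the Julian calendar that day is November 25, 600 CE.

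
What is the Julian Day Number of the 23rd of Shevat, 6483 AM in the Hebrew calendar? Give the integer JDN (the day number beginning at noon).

2715665

Equivalently 20 February 2723 (Gregorian).
JDN 2400001 is 17 November 1858 CE (Gregorian), MJD 0; the target day is +315664 days from there, so JDN = 2715665.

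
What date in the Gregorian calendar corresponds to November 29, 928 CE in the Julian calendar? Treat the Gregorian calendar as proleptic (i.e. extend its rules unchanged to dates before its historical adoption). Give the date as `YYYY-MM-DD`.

For dates in this range the Gregorian date is 5 days ahead of the Julian.
29 November 928 Julian + 5 days → 4 December 928 Gregorian.

0928-12-04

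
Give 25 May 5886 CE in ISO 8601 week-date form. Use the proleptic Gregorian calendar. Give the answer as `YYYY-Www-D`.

The weekday is Tuesday (ISO weekday 2).
That Tuesday belongs to ISO week 21 of ISO year 5886.

5886-W21-2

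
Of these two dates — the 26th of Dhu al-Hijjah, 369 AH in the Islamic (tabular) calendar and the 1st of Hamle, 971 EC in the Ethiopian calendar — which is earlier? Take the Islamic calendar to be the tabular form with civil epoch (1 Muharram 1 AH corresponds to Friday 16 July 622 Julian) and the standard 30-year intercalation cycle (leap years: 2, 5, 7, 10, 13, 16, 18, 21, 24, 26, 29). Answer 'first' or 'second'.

First date → JDN 2079197; second date → JDN 2078813.
JDN 2078813 < JDN 2079197, so the second date is earlier.

second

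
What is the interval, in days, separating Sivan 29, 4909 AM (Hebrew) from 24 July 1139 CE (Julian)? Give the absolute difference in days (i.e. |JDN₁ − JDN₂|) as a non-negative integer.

JDN of the first date = 2140888.
JDN of the second date = 2137282.
|2137282 − 2140888| = 3606.

3606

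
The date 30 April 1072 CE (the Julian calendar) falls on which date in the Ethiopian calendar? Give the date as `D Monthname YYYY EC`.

5 Ginbot 1064 EC

Both dates share Julian Day Number 2112726; in the Ethiopian calendar that is 5 Ginbot 1064 EC.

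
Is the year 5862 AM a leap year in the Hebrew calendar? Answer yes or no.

Hebrew year 5862 is year 10 of its 19-year Metonic cycle; leap years are at positions 3, 6, 8, 11, 14, 17, 19, so it is a common year (12 months).

no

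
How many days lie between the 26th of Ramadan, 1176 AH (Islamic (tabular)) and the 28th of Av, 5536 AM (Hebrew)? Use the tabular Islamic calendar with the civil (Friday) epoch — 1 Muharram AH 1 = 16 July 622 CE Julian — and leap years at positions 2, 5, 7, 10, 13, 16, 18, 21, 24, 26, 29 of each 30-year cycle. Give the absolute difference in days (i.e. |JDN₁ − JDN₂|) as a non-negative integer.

First date → JDN 2365082; second date → JDN 2369956.
The interval is |2365082 − 2369956| = 4874 days.

4874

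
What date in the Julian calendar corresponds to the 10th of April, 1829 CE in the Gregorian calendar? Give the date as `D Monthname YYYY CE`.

29 March 1829 CE

For dates in this range the Gregorian date is 12 days ahead of the Julian.
10 April 1829 Gregorian − 12 days → 29 March 1829 Julian.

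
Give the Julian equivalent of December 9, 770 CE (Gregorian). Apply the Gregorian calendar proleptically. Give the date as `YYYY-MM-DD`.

0770-12-05

For dates in this range the Gregorian date is 4 days ahead of the Julian.
9 December 770 Gregorian − 4 days → 5 December 770 Julian.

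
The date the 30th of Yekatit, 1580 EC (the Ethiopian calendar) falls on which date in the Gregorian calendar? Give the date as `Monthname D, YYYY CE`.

March 6, 1588 CE

Julian Day Number of the source date = 2301130.
Converting JDN 2301130 to the Gregorian calendar gives 6 March 1588 CE.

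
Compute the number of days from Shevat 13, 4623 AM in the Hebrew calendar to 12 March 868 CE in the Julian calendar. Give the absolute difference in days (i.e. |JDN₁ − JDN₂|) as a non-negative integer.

JDN of the first date = 2036275.
JDN of the second date = 2038166.
|2038166 − 2036275| = 1891.

1891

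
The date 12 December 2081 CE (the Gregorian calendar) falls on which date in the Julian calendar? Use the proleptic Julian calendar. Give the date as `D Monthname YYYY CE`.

29 November 2081 CE

At this point the Julian calendar is 13 days behind the Gregorian.
12 December 2081 Gregorian − 13 days → 29 November 2081 Julian.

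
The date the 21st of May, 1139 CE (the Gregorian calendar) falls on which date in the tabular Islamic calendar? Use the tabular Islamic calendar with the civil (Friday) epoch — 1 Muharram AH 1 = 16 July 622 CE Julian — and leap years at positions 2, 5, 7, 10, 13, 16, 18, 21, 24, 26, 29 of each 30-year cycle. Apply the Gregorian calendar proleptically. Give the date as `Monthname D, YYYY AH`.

Both dates share Julian Day Number 2137211; in the tabular Islamic calendar that is 13 Ramadan 533 AH.

Ramadan 13, 533 AH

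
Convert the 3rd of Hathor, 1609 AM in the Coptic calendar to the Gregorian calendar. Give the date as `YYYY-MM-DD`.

1892-11-11

Julian Day Number of the source date = 2412414.
Converting JDN 2412414 to the Gregorian calendar gives 11 November 1892 CE.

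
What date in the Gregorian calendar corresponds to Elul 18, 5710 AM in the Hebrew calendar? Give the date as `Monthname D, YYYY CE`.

Both dates share Julian Day Number 2433525; in the Gregorian calendar that is 31 August 1950 CE.

August 31, 1950 CE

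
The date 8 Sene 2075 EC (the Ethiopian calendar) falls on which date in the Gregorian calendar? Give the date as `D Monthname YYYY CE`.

15 June 2083 CE

Both dates share Julian Day Number 2482026; in the Gregorian calendar that is 15 June 2083 CE.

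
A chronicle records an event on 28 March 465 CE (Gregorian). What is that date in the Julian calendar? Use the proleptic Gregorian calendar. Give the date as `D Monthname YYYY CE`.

27 March 465 CE

At this point the Julian calendar is 1 day behind the Gregorian.
28 March 465 Gregorian − 1 day → 27 March 465 Julian.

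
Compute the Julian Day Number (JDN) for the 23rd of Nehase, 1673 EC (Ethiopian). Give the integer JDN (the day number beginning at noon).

2335271

Equivalently 26 August 1681 (Gregorian).
JDN 2400001 is 17 November 1858 CE (Gregorian), MJD 0; the target day is −64730 days from there, so JDN = 2335271.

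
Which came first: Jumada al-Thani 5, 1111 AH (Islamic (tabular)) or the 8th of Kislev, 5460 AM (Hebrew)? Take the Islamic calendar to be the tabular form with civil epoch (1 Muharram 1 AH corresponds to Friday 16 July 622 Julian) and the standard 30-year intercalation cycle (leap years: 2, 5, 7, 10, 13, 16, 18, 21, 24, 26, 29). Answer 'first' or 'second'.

First date → JDN 2341939; second date → JDN 2341941.
JDN 2341939 < JDN 2341941, so the first date is earlier.

first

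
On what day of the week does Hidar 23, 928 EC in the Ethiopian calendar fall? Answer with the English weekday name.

Friday

This is JDN 2062890 (25 November 935 Gregorian).
Since JDN mod 7 = 4 (0 = Monday), the day is Friday.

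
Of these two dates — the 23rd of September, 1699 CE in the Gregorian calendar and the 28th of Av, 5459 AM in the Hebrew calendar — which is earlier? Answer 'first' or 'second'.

Converting both to JDN: 2341873 vs 2341842; the smaller is the second.

second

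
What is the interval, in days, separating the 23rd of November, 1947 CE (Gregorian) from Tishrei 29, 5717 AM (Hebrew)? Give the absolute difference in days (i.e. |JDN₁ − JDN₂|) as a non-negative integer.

First date → JDN 2432513; second date → JDN 2435751.
The interval is |2432513 − 2435751| = 3238 days.

3238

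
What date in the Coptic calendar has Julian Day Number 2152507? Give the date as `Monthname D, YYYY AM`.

Parmouti 4, 897 AM

The proleptic Gregorian equivalent of JDN 2152507 is 6 April 1181.
In the Coptic calendar that day is Parmouti 4, 897 AM.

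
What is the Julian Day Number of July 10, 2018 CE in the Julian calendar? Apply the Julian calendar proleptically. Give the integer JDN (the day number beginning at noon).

2458323

Equivalently 23 July 2018 (Gregorian).
JDN 2299161 is 15 October 1582 CE (Gregorian); the target day is +159162 days from there, so JDN = 2458323.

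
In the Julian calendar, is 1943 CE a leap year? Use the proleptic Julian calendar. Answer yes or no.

no

1943 mod 4 = 3, so it is a common year in the Julian calendar.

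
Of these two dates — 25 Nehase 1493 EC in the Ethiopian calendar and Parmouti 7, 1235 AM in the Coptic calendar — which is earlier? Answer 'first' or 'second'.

First date → JDN 2269528; second date → JDN 2275964.
JDN 2269528 < JDN 2275964, so the first date is earlier.

first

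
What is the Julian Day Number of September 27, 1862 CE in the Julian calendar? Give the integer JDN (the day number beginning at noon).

2401423

In the Gregorian calendar the same day is 9 October 1862.
JDN 2451545 is 1 January 2000 CE (Gregorian); the target day is −50122 days from there, so JDN = 2401423.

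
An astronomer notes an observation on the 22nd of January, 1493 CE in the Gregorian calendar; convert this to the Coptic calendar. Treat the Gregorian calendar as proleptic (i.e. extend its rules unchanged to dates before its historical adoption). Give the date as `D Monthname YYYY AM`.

18 Tobi 1209 AM

Julian Day Number of the source date = 2266389.
Converting JDN 2266389 to the Coptic calendar gives 18 Tobi 1209 AM.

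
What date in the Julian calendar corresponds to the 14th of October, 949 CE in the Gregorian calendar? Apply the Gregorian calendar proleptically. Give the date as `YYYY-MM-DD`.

0949-10-09

The Julian–Gregorian offset here is 5 days (Julian trailing).
14 October 949 Gregorian − 5 days → 9 October 949 Julian.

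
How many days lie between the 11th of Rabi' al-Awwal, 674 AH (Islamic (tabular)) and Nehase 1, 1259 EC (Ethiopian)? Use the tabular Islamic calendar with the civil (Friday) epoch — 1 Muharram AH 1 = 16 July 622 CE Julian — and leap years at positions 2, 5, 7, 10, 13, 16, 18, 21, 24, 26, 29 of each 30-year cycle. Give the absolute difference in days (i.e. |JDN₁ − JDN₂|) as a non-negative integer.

2963

First date → JDN 2186998; second date → JDN 2184035.
The interval is |2186998 − 2184035| = 2963 days.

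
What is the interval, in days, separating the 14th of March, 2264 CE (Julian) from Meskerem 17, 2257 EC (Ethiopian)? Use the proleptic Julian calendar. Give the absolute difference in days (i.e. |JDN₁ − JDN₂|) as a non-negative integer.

184

First date → JDN 2548057; second date → JDN 2548241.
The interval is |2548057 − 2548241| = 184 days.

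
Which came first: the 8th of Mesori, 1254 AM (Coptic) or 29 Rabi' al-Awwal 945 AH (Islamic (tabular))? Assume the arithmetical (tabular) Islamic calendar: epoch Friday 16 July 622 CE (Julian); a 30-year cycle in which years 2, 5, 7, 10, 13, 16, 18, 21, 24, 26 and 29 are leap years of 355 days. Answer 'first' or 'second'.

first

Converting both to JDN: 2283025 vs 2283049; the smaller is the first.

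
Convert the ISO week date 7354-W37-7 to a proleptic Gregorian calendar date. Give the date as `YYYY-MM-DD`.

ISO week 1 of 7354 is the week containing the first Thursday of 7354.
Week 37, day 7 (Sunday) lands on 7354-09-15.

7354-09-15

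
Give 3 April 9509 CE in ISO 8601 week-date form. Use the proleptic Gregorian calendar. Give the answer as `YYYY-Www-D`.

The weekday is Saturday (ISO weekday 6).
That Saturday belongs to ISO week 13 of ISO year 9509.

9509-W13-6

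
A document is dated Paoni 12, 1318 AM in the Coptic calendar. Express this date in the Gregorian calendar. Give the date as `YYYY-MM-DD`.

Julian Day Number of the source date = 2306345.
Converting JDN 2306345 to the Gregorian calendar gives 16 June 1602 CE.

1602-06-16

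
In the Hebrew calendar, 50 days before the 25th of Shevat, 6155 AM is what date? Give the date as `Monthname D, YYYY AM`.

The starting date is JDN 2595862; 2595862 − 50 = 2595812.
JDN 2595812 corresponds to Tevet 4, 6155 AM.

Tevet 4, 6155 AM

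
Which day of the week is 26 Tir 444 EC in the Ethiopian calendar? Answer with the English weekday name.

Equivalently 23 January 452 Gregorian, JDN 1886172.
1886172 ≡ 1 (mod 7); counting from Monday = 0 gives Tuesday.

Tuesday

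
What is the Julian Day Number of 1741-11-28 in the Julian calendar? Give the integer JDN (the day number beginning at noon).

2357290

Equivalently 9 December 1741 (Gregorian).
JDN 2451545 is 1 January 2000 CE (Gregorian); the target day is −94255 days from there, so JDN = 2357290.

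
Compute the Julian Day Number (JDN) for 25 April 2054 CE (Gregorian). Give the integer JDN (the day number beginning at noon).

2471383

JDN 2299161 is 15 October 1582 CE (Gregorian); the target day is +172222 days from there, so JDN = 2471383.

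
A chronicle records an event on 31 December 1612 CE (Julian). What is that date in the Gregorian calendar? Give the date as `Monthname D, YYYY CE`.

For dates in this range the Gregorian date is 10 days ahead of the Julian.
31 December 1612 Julian + 10 days → 10 January 1613 Gregorian.

January 10, 1613 CE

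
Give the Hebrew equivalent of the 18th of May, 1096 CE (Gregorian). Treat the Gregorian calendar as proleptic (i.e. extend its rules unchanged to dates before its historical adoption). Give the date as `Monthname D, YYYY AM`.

Iyar 17, 4856 AM

Both dates share Julian Day Number 2121504; in the Hebrew calendar that is 17 Iyar 4856 AM.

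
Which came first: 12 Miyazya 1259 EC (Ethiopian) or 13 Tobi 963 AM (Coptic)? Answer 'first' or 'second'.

second

Converting both to JDN: 2183926 vs 2176532; the smaller is the second.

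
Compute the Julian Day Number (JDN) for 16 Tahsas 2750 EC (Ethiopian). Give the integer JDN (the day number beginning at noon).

2728398

In the Gregorian calendar the same day is 31 December 2757.
JDN 2299161 is 15 October 1582 CE (Gregorian); the target day is +429237 days from there, so JDN = 2728398.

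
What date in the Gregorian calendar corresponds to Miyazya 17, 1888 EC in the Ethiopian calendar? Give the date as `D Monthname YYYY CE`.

24 April 1896 CE

Both dates share Julian Day Number 2413674; in the Gregorian calendar that is 24 April 1896 CE.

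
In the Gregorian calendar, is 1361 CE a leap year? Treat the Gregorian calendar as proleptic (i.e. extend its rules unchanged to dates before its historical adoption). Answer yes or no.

1361 is not divisible by 4, so it is a common year.

no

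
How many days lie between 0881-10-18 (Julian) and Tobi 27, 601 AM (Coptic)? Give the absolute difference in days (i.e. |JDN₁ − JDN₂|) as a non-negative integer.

JDN of the first date = 2043134.
JDN of the second date = 2044326.
|2044326 − 2043134| = 1192.

1192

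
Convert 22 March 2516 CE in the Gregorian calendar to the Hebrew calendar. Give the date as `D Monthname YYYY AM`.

17 Adar II 6276 AM

Both dates share Julian Day Number 2640091; in the Hebrew calendar that is 17 Adar II 6276 AM.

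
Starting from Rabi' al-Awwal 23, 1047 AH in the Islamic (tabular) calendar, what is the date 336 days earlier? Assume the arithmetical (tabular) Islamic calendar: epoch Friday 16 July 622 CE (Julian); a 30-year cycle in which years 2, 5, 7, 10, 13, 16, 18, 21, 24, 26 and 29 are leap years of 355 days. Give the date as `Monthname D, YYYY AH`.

Counting 336 days back from JDN 2319189 reaches JDN 2318853, which is Rabi' al-Thani 12, 1046 AH.

Rabi' al-Thani 12, 1046 AH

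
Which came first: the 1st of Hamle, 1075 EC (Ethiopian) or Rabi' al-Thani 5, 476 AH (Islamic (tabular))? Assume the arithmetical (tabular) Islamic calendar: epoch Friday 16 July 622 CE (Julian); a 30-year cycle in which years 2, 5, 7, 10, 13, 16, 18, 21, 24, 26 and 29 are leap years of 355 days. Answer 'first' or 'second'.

first

First date → JDN 2116799; second date → JDN 2116857.
JDN 2116799 < JDN 2116857, so the first date is earlier.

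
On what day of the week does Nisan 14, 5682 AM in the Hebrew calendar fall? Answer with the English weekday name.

In the Gregorian calendar this is 12 April 1922 (JDN 2423157).
Since JDN mod 7 = 2 (0 = Monday), the day is Wednesday.

Wednesday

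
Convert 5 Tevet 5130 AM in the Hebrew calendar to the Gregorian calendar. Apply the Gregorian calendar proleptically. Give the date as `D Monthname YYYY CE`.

12 December 1369 CE

Julian Day Number of the source date = 2221423.
Converting JDN 2221423 to the Gregorian calendar gives 12 December 1369 CE.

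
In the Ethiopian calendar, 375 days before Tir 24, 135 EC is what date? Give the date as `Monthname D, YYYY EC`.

Counting 375 days back from JDN 1773307 reaches JDN 1772932, which is Tir 14, 134 EC.

Tir 14, 134 EC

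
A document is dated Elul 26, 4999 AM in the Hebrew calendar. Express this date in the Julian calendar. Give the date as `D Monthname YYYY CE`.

The source date corresponds to 4 September 1239 in the proleptic Gregorian calendar (JDN 2173842).
That day falls on 28 August 1239 CE in the Julian calendar.

28 August 1239 CE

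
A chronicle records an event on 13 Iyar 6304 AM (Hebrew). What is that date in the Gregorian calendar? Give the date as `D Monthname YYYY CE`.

7 May 2544 CE

Both dates share Julian Day Number 2650364; in the Gregorian calendar that is 7 May 2544 CE.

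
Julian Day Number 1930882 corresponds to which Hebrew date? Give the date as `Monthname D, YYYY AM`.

JDN 1930882 is 22 June 574 in the proleptic Gregorian calendar.
In the Hebrew calendar that day is Tammuz 14, 4334 AM.

Tammuz 14, 4334 AM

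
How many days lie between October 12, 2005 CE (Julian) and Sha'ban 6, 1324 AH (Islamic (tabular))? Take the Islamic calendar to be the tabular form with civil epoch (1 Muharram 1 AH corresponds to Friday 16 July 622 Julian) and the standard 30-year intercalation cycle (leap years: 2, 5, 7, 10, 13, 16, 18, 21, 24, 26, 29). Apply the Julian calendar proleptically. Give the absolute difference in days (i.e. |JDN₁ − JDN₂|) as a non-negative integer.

First date → JDN 2453669; second date → JDN 2417479.
The interval is |2453669 − 2417479| = 36190 days.

36190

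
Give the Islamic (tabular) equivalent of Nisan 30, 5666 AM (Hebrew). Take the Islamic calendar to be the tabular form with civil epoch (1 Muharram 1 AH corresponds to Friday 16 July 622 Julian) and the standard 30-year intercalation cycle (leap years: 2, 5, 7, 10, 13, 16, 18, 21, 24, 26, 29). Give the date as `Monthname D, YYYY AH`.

Julian Day Number of the source date = 2417326.
Converting JDN 2417326 to the tabular Islamic calendar gives 1 Rabi' al-Awwal 1324 AH.

Rabi' al-Awwal 1, 1324 AH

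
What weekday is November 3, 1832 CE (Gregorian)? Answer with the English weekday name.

JDN 2390491 mod 7 = 5, and JDN 0 was a Monday, so this is a Saturday.

Saturday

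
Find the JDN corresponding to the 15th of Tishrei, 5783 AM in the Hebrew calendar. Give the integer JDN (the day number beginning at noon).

In the Gregorian calendar the same day is 10 October 2022.
JDN 2400001 is 17 November 1858 CE (Gregorian), MJD 0; the target day is +59862 days from there, so JDN = 2459863.

2459863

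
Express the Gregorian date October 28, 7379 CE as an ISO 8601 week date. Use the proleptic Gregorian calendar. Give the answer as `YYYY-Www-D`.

7379-W43-4

The weekday is Thursday (ISO weekday 4).
That Thursday belongs to ISO week 43 of ISO year 7379.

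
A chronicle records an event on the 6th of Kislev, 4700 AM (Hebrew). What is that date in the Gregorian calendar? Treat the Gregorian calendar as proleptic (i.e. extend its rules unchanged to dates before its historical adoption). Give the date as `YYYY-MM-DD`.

0939-11-25

Both dates share Julian Day Number 2064351; in the Gregorian calendar that is 25 November 939 CE.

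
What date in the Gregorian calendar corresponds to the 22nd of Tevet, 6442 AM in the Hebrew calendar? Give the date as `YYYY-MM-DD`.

2682-01-24

Julian Day Number of the source date = 2700664.
Converting JDN 2700664 to the Gregorian calendar gives 24 January 2682 CE.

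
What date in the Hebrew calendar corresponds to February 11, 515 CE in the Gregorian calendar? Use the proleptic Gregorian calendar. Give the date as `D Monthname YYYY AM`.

10 Adar I 4275 AM

Julian Day Number of the source date = 1909201.
Converting JDN 1909201 to the Hebrew calendar gives 10 Adar I 4275 AM.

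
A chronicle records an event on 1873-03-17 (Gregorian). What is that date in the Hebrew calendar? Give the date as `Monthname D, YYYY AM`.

Both dates share Julian Day Number 2405235; in the Hebrew calendar that is 18 Adar 5633 AM.

Adar 18, 5633 AM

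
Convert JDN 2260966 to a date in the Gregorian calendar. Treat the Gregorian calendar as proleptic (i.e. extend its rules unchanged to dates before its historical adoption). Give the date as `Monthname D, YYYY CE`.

Counting from JDN 2299161 = 15 Oct 1582 gives an offset of -38195 days.

March 19, 1478 CE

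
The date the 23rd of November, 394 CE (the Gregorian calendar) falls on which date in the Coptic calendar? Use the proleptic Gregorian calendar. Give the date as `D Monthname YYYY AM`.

26 Hathor 111 AM

Both dates share Julian Day Number 1865292; in the Coptic calendar that is 26 Hathor 111 AM.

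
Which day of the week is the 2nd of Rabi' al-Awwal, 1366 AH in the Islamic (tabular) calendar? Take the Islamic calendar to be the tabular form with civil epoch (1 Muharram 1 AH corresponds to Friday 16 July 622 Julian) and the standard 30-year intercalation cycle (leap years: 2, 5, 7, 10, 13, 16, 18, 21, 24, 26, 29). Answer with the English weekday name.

Equivalently 24 January 1947 Gregorian, JDN 2432210.
JDN 2432210 mod 7 = 4, and JDN 0 was a Monday, so this is a Friday.

Friday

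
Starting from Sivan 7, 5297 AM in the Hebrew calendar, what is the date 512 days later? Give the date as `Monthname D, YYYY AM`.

Cheshvan 17, 5299 AM

JDN of Sivan 7, 5297 AM = 2282584.
2282584 + 512 = 2283096.
JDN 2283096 in the Hebrew calendar is Cheshvan 17, 5299 AM.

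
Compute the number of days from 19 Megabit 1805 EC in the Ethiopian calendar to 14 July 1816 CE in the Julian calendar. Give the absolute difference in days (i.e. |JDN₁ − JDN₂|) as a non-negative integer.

1217

First date → JDN 2383330; second date → JDN 2384547.
The interval is |2383330 − 2384547| = 1217 days.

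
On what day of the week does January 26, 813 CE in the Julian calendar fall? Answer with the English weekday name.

Wednesday

This is JDN 2018032 (30 January 813 Gregorian).
Since JDN mod 7 = 2 (0 = Monday), the day is Wednesday.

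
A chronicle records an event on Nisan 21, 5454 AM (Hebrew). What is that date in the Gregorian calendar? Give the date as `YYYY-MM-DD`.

Julian Day Number of the source date = 2339887.
Converting JDN 2339887 to the Gregorian calendar gives 16 April 1694 CE.

1694-04-16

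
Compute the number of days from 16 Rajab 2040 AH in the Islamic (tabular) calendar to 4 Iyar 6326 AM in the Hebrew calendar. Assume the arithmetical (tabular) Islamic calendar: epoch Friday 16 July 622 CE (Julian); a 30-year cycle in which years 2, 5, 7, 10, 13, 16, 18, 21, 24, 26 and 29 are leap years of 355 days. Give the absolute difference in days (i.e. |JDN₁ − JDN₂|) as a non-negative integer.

12799

JDN of the first date = 2671186.
JDN of the second date = 2658387.
|2658387 − 2671186| = 12799.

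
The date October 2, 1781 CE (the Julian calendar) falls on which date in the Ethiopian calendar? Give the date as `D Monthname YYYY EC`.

The source date corresponds to 13 October 1781 in the Gregorian calendar (JDN 2371843).
That day falls on 5 Tikimt 1774 EC in the Ethiopian calendar.

5 Tikimt 1774 EC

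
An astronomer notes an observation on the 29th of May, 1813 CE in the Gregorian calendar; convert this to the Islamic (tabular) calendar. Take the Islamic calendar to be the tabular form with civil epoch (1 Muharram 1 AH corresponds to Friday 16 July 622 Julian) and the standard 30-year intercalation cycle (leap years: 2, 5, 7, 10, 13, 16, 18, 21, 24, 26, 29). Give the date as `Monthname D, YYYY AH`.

Both dates share Julian Day Number 2383393; in the tabular Islamic calendar that is 28 Jumada al-Awwal 1228 AH.

Jumada al-Awwal 28, 1228 AH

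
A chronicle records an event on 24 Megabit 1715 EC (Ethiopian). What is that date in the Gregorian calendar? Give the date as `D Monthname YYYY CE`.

Julian Day Number of the source date = 2350462.
Converting JDN 2350462 to the Gregorian calendar gives 31 March 1723 CE.

31 March 1723 CE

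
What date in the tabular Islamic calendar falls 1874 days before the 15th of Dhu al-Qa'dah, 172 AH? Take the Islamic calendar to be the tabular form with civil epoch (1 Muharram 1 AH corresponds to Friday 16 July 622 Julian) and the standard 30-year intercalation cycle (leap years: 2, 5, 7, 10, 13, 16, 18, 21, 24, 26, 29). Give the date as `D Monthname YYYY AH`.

1 Sha'ban 167 AH

Counting 1874 days back from JDN 2009346 reaches JDN 2007472, which is 1 Sha'ban 167 AH.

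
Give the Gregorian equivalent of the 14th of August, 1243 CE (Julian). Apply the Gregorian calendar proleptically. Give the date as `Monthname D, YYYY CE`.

At this point the Julian calendar is 7 days behind the Gregorian.
14 August 1243 Julian + 7 days → 21 August 1243 Gregorian.

August 21, 1243 CE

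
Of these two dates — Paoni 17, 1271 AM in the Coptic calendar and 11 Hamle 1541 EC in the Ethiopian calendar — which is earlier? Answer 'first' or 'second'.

second

The two dates have Julian Day Numbers 2289183 and 2287016 respectively.
Since 2287016 < 2289183, the second date comes first.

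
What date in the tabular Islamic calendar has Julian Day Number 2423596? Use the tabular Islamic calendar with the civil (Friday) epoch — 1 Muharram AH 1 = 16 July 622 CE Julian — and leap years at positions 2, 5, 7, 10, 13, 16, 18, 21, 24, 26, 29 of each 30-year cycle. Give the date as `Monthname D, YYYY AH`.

JDN 2423596 is 25 June 1923 in the Gregorian calendar.
In the tabular Islamic calendar that day is Dhu al-Qa'dah 11, 1341 AH.

Dhu al-Qa'dah 11, 1341 AH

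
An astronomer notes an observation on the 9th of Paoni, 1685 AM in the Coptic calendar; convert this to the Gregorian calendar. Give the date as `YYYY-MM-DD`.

Both dates share Julian Day Number 2440389; in the Gregorian calendar that is 16 June 1969 CE.

1969-06-16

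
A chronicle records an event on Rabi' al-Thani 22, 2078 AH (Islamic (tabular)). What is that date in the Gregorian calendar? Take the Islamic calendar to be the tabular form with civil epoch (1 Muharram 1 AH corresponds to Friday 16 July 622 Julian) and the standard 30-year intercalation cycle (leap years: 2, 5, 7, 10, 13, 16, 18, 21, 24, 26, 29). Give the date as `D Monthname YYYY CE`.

1 January 2638 CE

Both dates share Julian Day Number 2684570; in the Gregorian calendar that is 1 January 2638 CE.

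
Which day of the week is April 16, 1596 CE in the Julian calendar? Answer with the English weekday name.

Friday

Equivalently 26 April 1596 Gregorian, JDN 2304103.
2304103 ≡ 4 (mod 7); counting from Monday = 0 gives Friday.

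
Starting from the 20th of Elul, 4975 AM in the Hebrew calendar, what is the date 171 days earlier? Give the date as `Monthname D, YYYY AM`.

Adar 26, 4975 AM

The starting date is JDN 2165065; 2165065 − 171 = 2164894.
JDN 2164894 corresponds to Adar 26, 4975 AM.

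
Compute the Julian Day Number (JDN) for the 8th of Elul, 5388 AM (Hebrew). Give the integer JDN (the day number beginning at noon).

2315924

In the Gregorian calendar the same day is 6 September 1628.
JDN 2299161 is 15 October 1582 CE (Gregorian); the target day is +16763 days from there, so JDN = 2315924.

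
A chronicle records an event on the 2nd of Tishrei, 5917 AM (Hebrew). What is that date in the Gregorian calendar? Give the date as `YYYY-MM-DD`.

2156-09-17

Julian Day Number of the source date = 2508783.
Converting JDN 2508783 to the Gregorian calendar gives 17 September 2156 CE.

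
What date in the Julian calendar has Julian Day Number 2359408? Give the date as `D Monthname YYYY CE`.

16 September 1747 CE

The Gregorian equivalent of JDN 2359408 is 27 September 1747.
In the Julian calendar that day is 16 September 1747 CE.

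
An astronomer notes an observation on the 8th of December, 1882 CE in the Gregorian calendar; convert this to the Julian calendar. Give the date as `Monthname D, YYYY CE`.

November 26, 1882 CE

For dates in this range the Gregorian date is 12 days ahead of the Julian.
8 December 1882 Gregorian − 12 days → 26 November 1882 Julian.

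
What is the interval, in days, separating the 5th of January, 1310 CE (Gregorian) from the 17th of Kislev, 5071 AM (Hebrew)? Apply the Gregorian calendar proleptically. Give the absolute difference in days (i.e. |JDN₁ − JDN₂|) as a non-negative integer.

First date → JDN 2199532; second date → JDN 2199849.
The interval is |2199532 − 2199849| = 317 days.

317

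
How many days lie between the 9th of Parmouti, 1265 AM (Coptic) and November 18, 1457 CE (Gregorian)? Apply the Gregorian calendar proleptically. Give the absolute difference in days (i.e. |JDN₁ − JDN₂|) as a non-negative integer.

JDN of the first date = 2286924.
JDN of the second date = 2253540.
|2253540 − 2286924| = 33384.

33384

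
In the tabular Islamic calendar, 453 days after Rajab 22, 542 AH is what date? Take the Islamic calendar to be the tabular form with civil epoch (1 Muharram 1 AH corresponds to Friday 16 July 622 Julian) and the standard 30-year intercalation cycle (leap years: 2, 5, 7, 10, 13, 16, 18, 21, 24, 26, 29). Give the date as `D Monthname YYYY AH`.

2 Dhu al-Qa'dah 543 AH

JDN of Rajab 22, 542 AH = 2140350.
2140350 + 453 = 2140803.
JDN 2140803 in the tabular Islamic calendar is 2 Dhu al-Qa'dah 543 AH.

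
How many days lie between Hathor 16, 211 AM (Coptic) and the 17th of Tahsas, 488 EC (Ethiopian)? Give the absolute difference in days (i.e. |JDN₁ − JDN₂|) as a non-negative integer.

First date → JDN 1901807; second date → JDN 1902204.
The interval is |1901807 − 1902204| = 397 days.

397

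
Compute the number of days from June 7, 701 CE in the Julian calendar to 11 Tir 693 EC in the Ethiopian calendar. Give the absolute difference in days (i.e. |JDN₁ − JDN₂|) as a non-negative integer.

152

First date → JDN 1977256; second date → JDN 1977104.
The interval is |1977256 − 1977104| = 152 days.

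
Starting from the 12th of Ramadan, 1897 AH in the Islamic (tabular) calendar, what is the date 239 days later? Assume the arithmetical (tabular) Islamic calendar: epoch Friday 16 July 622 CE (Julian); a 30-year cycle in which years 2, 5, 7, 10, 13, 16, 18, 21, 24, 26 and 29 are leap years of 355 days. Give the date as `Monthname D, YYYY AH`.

Jumada al-Awwal 14, 1898 AH

Counting 239 days forward from JDN 2620566 reaches JDN 2620805, which is Jumada al-Awwal 14, 1898 AH.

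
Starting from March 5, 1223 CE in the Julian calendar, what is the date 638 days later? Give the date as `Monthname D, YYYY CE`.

December 2, 1224 CE

Counting 638 days forward from JDN 2167822 reaches JDN 2168460, which is December 2, 1224 CE.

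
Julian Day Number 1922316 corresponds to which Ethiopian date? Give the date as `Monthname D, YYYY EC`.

Tir 11, 543 EC

JDN 1922316 is 8 January 551 in the proleptic Gregorian calendar.
In the Ethiopian calendar that day is Tir 11, 543 EC.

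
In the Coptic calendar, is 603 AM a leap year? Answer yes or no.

603 mod 4 = 3; in the Coptic calendar a year is leap when year mod 4 = 3, so it is a leap year.

yes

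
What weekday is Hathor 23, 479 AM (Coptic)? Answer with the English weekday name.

Friday

Equivalently 23 November 762 Gregorian, JDN 1999701.
1999701 ≡ 4 (mod 7); counting from Monday = 0 gives Friday.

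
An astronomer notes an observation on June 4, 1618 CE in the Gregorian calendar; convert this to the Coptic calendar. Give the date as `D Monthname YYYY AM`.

30 Pashons 1334 AM

Julian Day Number of the source date = 2312177.
Converting JDN 2312177 to the Coptic calendar gives 30 Pashons 1334 AM.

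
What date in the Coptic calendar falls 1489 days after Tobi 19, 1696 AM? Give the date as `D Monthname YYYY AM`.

17 Meshir 1700 AM

The starting date is JDN 2444267; 2444267 + 1489 = 2445756.
JDN 2445756 corresponds to 17 Meshir 1700 AM.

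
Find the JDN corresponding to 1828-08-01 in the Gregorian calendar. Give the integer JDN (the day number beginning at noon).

2388936

JDN 2299161 is 15 October 1582 CE (Gregorian); the target day is +89775 days from there, so JDN = 2388936.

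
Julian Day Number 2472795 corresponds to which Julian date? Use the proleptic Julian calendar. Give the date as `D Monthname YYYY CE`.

JDN 2472795 is 7 March 2058 in the Gregorian calendar.
In the Julian calendar that day is 22 February 2058 CE.

22 February 2058 CE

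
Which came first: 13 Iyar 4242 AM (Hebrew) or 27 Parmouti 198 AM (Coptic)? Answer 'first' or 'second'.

Converting both to JDN: 1897215 vs 1897220; the smaller is the first.

first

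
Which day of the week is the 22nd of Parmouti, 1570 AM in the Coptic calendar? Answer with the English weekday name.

This is JDN 2398338 (29 April 1854 Gregorian).
Since JDN mod 7 = 5 (0 = Monday), the day is Saturday.

Saturday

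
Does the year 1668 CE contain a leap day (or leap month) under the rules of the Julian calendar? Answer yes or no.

yes

1668 mod 4 = 0, so it is a leap year in the Julian calendar.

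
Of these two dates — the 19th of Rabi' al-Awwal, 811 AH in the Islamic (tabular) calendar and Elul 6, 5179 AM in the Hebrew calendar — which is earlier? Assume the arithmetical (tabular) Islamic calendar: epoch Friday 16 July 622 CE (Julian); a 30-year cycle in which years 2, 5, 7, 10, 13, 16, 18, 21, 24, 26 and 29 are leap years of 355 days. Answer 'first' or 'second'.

first

First date → JDN 2235554; second date → JDN 2239587.
JDN 2235554 < JDN 2239587, so the first date is earlier.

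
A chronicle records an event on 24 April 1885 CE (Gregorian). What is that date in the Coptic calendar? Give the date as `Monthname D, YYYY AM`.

Parmouti 17, 1601 AM

Both dates share Julian Day Number 2409656; in the Coptic calendar that is 17 Parmouti 1601 AM.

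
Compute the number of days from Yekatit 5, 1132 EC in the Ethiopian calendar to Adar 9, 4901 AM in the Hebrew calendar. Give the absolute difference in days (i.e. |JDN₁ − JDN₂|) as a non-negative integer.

384

First date → JDN 2137473; second date → JDN 2137857.
The interval is |2137473 − 2137857| = 384 days.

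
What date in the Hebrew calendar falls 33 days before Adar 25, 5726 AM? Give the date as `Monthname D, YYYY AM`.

JDN of Adar 25, 5726 AM = 2439202.
2439202 − 33 = 2439169.
JDN 2439169 in the Hebrew calendar is Shevat 22, 5726 AM.

Shevat 22, 5726 AM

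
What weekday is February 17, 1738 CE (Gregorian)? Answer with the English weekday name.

Monday

JDN 2355899 mod 7 = 0, and JDN 0 was a Monday, so this is a Monday.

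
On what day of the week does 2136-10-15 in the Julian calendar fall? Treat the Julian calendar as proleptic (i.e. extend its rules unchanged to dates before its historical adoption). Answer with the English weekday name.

Monday

Equivalently 29 October 2136 Gregorian, JDN 2501520.
2501520 ≡ 0 (mod 7); counting from Monday = 0 gives Monday.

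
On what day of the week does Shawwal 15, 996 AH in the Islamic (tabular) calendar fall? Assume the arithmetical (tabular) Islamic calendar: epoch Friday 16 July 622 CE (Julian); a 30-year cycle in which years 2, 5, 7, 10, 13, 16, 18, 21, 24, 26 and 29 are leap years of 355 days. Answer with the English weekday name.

Wednesday

In the Gregorian calendar this is 7 September 1588 (JDN 2301315).
Since JDN mod 7 = 2 (0 = Monday), the day is Wednesday.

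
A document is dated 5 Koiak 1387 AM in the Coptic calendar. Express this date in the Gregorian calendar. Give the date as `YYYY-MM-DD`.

1670-12-11

Both dates share Julian Day Number 2331360; in the Gregorian calendar that is 11 December 1670 CE.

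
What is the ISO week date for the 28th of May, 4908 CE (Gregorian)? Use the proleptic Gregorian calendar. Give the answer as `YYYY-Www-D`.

4908-W22-1

The weekday is Monday (ISO weekday 1).
That Monday belongs to ISO week 22 of ISO year 4908.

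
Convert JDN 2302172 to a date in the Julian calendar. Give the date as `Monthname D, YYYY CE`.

The Gregorian equivalent of JDN 2302172 is 12 January 1591.
In the Julian calendar that day is January 2, 1591 CE.

January 2, 1591 CE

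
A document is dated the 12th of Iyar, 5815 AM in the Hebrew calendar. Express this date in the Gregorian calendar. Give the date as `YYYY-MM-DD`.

2055-05-10

Both dates share Julian Day Number 2471763; in the Gregorian calendar that is 10 May 2055 CE.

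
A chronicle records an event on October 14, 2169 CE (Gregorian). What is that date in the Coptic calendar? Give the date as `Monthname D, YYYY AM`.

Paopi 3, 1886 AM

Both dates share Julian Day Number 2513558; in the Coptic calendar that is 3 Paopi 1886 AM.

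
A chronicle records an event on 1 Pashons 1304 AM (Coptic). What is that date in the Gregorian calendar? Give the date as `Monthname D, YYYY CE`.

Both dates share Julian Day Number 2301191; in the Gregorian calendar that is 6 May 1588 CE.

May 6, 1588 CE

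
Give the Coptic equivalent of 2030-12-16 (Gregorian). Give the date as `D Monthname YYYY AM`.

7 Koiak 1747 AM

Julian Day Number of the source date = 2462852.
Converting JDN 2462852 to the Coptic calendar gives 7 Koiak 1747 AM.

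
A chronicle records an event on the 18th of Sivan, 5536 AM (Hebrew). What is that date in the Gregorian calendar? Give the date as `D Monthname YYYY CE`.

5 June 1776 CE

Both dates share Julian Day Number 2369887; in the Gregorian calendar that is 5 June 1776 CE.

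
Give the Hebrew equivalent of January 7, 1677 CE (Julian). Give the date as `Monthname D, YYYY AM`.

Shevat 14, 5437 AM

The source date corresponds to 17 January 1677 in the Gregorian calendar (JDN 2333589).
That day falls on 14 Shevat 5437 AM in the Hebrew calendar.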